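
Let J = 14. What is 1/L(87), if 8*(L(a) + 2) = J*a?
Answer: 4/601 ≈ 0.0066556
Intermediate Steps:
L(a) = -2 + 7*a/4 (L(a) = -2 + (14*a)/8 = -2 + 7*a/4)
1/L(87) = 1/(-2 + (7/4)*87) = 1/(-2 + 609/4) = 1/(601/4) = 4/601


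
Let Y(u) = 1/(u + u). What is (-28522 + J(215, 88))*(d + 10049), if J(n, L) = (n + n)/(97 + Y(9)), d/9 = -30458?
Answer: 13156168090162/1747 ≈ 7.5307e+9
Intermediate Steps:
Y(u) = 1/(2*u)
d = -274122 (d = 9*(-30458) = -274122)
J(n, L) = 36*n/1747 (J(n, L) = (n + n)/(97 + (1/2)/9) = (2*n)/(97 + (1/2)*(1/9)) = (2*n)/(97 + 1/18) = (2*n)/(1747/18) = (2*n)*(18/1747) = 36*n/1747)
(-28522 + J(215, 88))*(d + 10049) = (-28522 + (36/1747)*215)*(-274122 + 10049) = (-28522 + 7740/1747)*(-264073) = -49820194/1747*(-264073) = 13156168090162/1747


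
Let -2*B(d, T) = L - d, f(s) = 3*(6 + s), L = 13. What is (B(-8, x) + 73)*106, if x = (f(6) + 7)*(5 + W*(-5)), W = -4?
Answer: 6625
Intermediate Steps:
f(s) = 18 + 3*s
x = 1075 (x = ((18 + 3*6) + 7)*(5 - 4*(-5)) = ((18 + 18) + 7)*(5 + 20) = (36 + 7)*25 = 43*25 = 1075)
B(d, T) = -13/2 + d/2 (B(d, T) = -(13 - d)/2 = -13/2 + d/2)
(B(-8, x) + 73)*106 = ((-13/2 + (½)*(-8)) + 73)*106 = ((-13/2 - 4) + 73)*106 = (-21/2 + 73)*106 = (125/2)*106 = 6625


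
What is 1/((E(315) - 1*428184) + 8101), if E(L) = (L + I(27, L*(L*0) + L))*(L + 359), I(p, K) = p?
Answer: -1/189575 ≈ -5.2750e-6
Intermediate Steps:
E(L) = (27 + L)*(359 + L) (E(L) = (L + 27)*(L + 359) = (27 + L)*(359 + L))
1/((E(315) - 1*428184) + 8101) = 1/(((9693 + 315² + 386*315) - 1*428184) + 8101) = 1/(((9693 + 99225 + 121590) - 428184) + 8101) = 1/((230508 - 428184) + 8101) = 1/(-197676 + 8101) = 1/(-189575) = -1/189575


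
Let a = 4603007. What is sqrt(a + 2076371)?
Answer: sqrt(6679378) ≈ 2584.4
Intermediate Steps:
sqrt(a + 2076371) = sqrt(4603007 + 2076371) = sqrt(6679378)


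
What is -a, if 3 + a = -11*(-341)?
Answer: -3748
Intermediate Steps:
a = 3748 (a = -3 - 11*(-341) = -3 + 3751 = 3748)
-a = -1*3748 = -3748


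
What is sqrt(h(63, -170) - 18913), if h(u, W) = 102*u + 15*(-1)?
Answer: I*sqrt(12502) ≈ 111.81*I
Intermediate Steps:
h(u, W) = -15 + 102*u (h(u, W) = 102*u - 15 = -15 + 102*u)
sqrt(h(63, -170) - 18913) = sqrt((-15 + 102*63) - 18913) = sqrt((-15 + 6426) - 18913) = sqrt(6411 - 18913) = sqrt(-12502) = I*sqrt(12502)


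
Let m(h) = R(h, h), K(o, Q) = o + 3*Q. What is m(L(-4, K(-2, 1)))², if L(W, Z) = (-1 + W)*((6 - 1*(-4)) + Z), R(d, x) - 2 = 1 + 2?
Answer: 25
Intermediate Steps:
R(d, x) = 5 (R(d, x) = 2 + (1 + 2) = 2 + 3 = 5)
L(W, Z) = (-1 + W)*(10 + Z) (L(W, Z) = (-1 + W)*((6 + 4) + Z) = (-1 + W)*(10 + Z))
m(h) = 5
m(L(-4, K(-2, 1)))² = 5² = 25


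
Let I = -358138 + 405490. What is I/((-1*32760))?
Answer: -1973/1365 ≈ -1.4454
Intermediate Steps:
I = 47352
I/((-1*32760)) = 47352/((-1*32760)) = 47352/(-32760) = 47352*(-1/32760) = -1973/1365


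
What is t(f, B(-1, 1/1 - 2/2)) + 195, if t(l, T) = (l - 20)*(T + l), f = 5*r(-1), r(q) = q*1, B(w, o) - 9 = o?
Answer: 95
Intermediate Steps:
B(w, o) = 9 + o
r(q) = q
f = -5 (f = 5*(-1) = -5)
t(l, T) = (-20 + l)*(T + l)
t(f, B(-1, 1/1 - 2/2)) + 195 = ((-5)**2 - 20*(9 + (1/1 - 2/2)) - 20*(-5) + (9 + (1/1 - 2/2))*(-5)) + 195 = (25 - 20*(9 + (1*1 - 2*1/2)) + 100 + (9 + (1*1 - 2*1/2))*(-5)) + 195 = (25 - 20*(9 + (1 - 1)) + 100 + (9 + (1 - 1))*(-5)) + 195 = (25 - 20*(9 + 0) + 100 + (9 + 0)*(-5)) + 195 = (25 - 20*9 + 100 + 9*(-5)) + 195 = (25 - 180 + 100 - 45) + 195 = -100 + 195 = 95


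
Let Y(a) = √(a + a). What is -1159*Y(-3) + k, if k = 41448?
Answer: 41448 - 1159*I*√6 ≈ 41448.0 - 2839.0*I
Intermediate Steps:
Y(a) = √2*√a (Y(a) = √(2*a) = √2*√a)
-1159*Y(-3) + k = -1159*√2*√(-3) + 41448 = -1159*√2*I*√3 + 41448 = -1159*I*√6 + 41448 = 41448 - 1159*I*√6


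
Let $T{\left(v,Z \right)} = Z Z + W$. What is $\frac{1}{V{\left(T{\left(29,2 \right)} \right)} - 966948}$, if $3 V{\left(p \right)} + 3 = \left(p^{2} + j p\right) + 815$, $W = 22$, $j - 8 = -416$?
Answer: $- \frac{1}{969988} \approx -1.0309 \cdot 10^{-6}$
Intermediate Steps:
$j = -408$ ($j = 8 - 416 = -408$)
$T{\left(v,Z \right)} = 22 + Z^{2}$ ($T{\left(v,Z \right)} = Z Z + 22 = Z^{2} + 22 = 22 + Z^{2}$)
$V{\left(p \right)} = \frac{812}{3} - 136 p + \frac{p^{2}}{3}$ ($V{\left(p \right)} = -1 + \frac{\left(p^{2} - 408 p\right) + 815}{3} = -1 + \frac{815 + p^{2} - 408 p}{3} = -1 + \left(\frac{815}{3} - 136 p + \frac{p^{2}}{3}\right) = \frac{812}{3} - 136 p + \frac{p^{2}}{3}$)
$\frac{1}{V{\left(T{\left(29,2 \right)} \right)} - 966948} = \frac{1}{\left(\frac{812}{3} - 136 \left(22 + 2^{2}\right) + \frac{\left(22 + 2^{2}\right)^{2}}{3}\right) - 966948} = \frac{1}{\left(\frac{812}{3} - 136 \left(22 + 4\right) + \frac{\left(22 + 4\right)^{2}}{3}\right) - 966948} = \frac{1}{\left(\frac{812}{3} - 3536 + \frac{26^{2}}{3}\right) - 966948} = \frac{1}{\left(\frac{812}{3} - 3536 + \frac{1}{3} \cdot 676\right) - 966948} = \frac{1}{\left(\frac{812}{3} - 3536 + \frac{676}{3}\right) - 966948} = \frac{1}{-3040 - 966948} = \frac{1}{-969988} = - \frac{1}{969988}$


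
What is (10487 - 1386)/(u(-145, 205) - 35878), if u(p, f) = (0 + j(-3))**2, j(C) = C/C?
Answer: -9101/35877 ≈ -0.25367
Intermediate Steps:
j(C) = 1
u(p, f) = 1 (u(p, f) = (0 + 1)**2 = 1**2 = 1)
(10487 - 1386)/(u(-145, 205) - 35878) = (10487 - 1386)/(1 - 35878) = 9101/(-35877) = 9101*(-1/35877) = -9101/35877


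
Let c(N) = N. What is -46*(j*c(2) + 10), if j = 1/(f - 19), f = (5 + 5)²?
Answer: -37352/81 ≈ -461.14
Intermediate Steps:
f = 100 (f = 10² = 100)
j = 1/81 (j = 1/(100 - 19) = 1/81 ≈ 0.012346)
-46*(j*c(2) + 10) = -46*((1/81)*2 + 10) = -46*(2/81 + 10) = -46*812/81 = -37352/81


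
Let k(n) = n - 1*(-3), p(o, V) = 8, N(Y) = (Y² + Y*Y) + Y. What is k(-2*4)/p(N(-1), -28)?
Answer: -5/8 ≈ -0.62500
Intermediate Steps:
N(Y) = Y + 2*Y² (N(Y) = (Y² + Y²) + Y = 2*Y² + Y = Y + 2*Y²)
k(n) = 3 + n (k(n) = n + 3 = 3 + n)
k(-2*4)/p(N(-1), -28) = (3 - 2*4)/8 = (3 - 8)*(⅛) = -5*⅛ = -5/8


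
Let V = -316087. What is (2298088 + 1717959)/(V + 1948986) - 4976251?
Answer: -8125711265602/1632899 ≈ -4.9762e+6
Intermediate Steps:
(2298088 + 1717959)/(V + 1948986) - 4976251 = (2298088 + 1717959)/(-316087 + 1948986) - 4976251 = 4016047/1632899 - 4976251 = -8125711265602/1632899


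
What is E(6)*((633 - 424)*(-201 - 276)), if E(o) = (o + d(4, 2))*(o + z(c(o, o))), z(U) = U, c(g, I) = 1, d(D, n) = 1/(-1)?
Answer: -3489255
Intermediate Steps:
d(D, n) = -1
E(o) = (1 + o)*(-1 + o) (E(o) = (o - 1)*(o + 1) = (-1 + o)*(1 + o) = (1 + o)*(-1 + o))
E(6)*((633 - 424)*(-201 - 276)) = (-1 + 6**2)*((633 - 424)*(-201 - 276)) = (-1 + 36)*(209*(-477)) = 35*(-99693) = -3489255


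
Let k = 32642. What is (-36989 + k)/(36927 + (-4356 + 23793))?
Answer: -207/2684 ≈ -0.077124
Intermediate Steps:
(-36989 + k)/(36927 + (-4356 + 23793)) = (-36989 + 32642)/(36927 + (-4356 + 23793)) = -4347/(36927 + 19437) = -4347/56364 = -4347*1/56364 = -207/2684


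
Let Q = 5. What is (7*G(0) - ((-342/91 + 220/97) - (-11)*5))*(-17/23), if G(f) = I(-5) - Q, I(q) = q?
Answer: 18533757/203021 ≈ 91.290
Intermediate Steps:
G(f) = -10 (G(f) = -5 - 1*5 = -5 - 5 = -10)
(7*G(0) - ((-342/91 + 220/97) - (-11)*5))*(-17/23) = (7*(-10) - ((-342/91 + 220/97) - (-11)*5))*(-17/23) = (-70 - ((-342*1/91 + 220*(1/97)) - 1*(-55)))*(-17*1/23) = (-70 - ((-342/91 + 220/97) + 55))*(-17/23) = (-70 - (-13154/8827 + 55))*(-17/23) = (-70 - 1*472331/8827)*(-17/23) = (-70 - 472331/8827)*(-17/23) = -1090221/8827*(-17/23) = 18533757/203021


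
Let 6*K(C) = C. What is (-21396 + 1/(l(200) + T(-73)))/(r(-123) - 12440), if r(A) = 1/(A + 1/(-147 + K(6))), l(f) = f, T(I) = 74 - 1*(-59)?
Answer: 127955486453/74395565298 ≈ 1.7199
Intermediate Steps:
K(C) = C/6
T(I) = 133 (T(I) = 74 + 59 = 133)
r(A) = 1/(-1/146 + A) (r(A) = 1/(A + 1/(-147 + (⅙)*6)) = 1/(A + 1/(-147 + 1)) = 1/(A + 1/(-146)) = 1/(A - 1/146) = 1/(-1/146 + A))
(-21396 + 1/(l(200) + T(-73)))/(r(-123) - 12440) = (-21396 + 1/(200 + 133))/(146/(-1 + 146*(-123)) - 12440) = (-21396 + 1/333)/(146/(-1 - 17958) - 12440) = (-21396 + 1/333)/(146/(-17959) - 12440) = -7124867/(333*(146*(-1/17959) - 12440)) = -7124867/(333*(-146/17959 - 12440)) = -7124867/(333*(-223410106/17959)) = -7124867/333*(-17959/223410106) = 127955486453/74395565298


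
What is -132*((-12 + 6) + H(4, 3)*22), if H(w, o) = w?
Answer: -10824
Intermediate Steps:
-132*((-12 + 6) + H(4, 3)*22) = -132*((-12 + 6) + 4*22) = -132*(-6 + 88) = -132*82 = -10824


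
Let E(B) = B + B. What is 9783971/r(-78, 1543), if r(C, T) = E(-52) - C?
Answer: -9783971/26 ≈ -3.7631e+5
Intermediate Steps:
E(B) = 2*B
r(C, T) = -104 - C (r(C, T) = 2*(-52) - C = -104 - C)
9783971/r(-78, 1543) = 9783971/(-104 - 1*(-78)) = 9783971/(-104 + 78) = 9783971/(-26) = 9783971*(-1/26) = -9783971/26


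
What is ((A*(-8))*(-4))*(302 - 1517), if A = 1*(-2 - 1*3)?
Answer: 194400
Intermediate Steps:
A = -5 (A = 1*(-2 - 3) = 1*(-5) = -5)
((A*(-8))*(-4))*(302 - 1517) = (-5*(-8)*(-4))*(302 - 1517) = (40*(-4))*(-1215) = -160*(-1215) = 194400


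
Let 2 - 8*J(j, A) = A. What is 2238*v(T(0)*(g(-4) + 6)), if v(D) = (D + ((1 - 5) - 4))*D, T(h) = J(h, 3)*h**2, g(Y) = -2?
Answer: 0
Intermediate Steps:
J(j, A) = 1/4 - A/8
T(h) = -h**2/8 (T(h) = (1/4 - 1/8*3)*h**2 = (1/4 - 3/8)*h**2 = -h**2/8)
v(D) = D*(-8 + D) (v(D) = (D + (-4 - 4))*D = (D - 8)*D = (-8 + D)*D = D*(-8 + D))
2238*v(T(0)*(g(-4) + 6)) = 2238*(((-1/8*0**2)*(-2 + 6))*(-8 + (-1/8*0**2)*(-2 + 6))) = 2238*((-1/8*0*4)*(-8 - 1/8*0*4)) = 2238*((0*4)*(-8 + 0*4)) = 2238*(0*(-8 + 0)) = 2238*(0*(-8)) = 2238*0 = 0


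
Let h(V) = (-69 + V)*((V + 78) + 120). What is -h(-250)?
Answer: -16588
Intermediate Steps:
h(V) = (-69 + V)*(198 + V) (h(V) = (-69 + V)*((78 + V) + 120) = (-69 + V)*(198 + V))
-h(-250) = -(-13662 + (-250)² + 129*(-250)) = -(-13662 + 62500 - 32250) = -1*16588 = -16588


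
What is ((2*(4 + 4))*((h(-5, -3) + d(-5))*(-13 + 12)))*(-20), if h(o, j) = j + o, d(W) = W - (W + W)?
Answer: -960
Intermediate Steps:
d(W) = -W (d(W) = W - 2*W = -W)
((2*(4 + 4))*((h(-5, -3) + d(-5))*(-13 + 12)))*(-20) = ((2*(4 + 4))*(((-3 - 5) - 1*(-5))*(-13 + 12)))*(-20) = ((2*8)*((-8 + 5)*(-1)))*(-20) = (16*(-3*(-1)))*(-20) = (16*3)*(-20) = 48*(-20) = -960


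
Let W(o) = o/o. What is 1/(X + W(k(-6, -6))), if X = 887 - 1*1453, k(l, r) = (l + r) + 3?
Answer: -1/565 ≈ -0.0017699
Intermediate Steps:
k(l, r) = 3 + l + r
W(o) = 1
X = -566 (X = 887 - 1453 = -566)
1/(X + W(k(-6, -6))) = 1/(-566 + 1) = 1/(-565) = -1/565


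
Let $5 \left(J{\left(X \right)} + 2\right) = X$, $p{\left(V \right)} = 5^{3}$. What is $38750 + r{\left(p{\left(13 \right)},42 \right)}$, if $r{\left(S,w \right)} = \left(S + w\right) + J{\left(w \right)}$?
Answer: $\frac{194617}{5} \approx 38923.0$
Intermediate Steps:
$p{\left(V \right)} = 125$
$J{\left(X \right)} = -2 + \frac{X}{5}$
$r{\left(S,w \right)} = -2 + S + \frac{6 w}{5}$ ($r{\left(S,w \right)} = \left(S + w\right) + \left(-2 + \frac{w}{5}\right) = -2 + S + \frac{6 w}{5}$)
$38750 + r{\left(p{\left(13 \right)},42 \right)} = 38750 + \left(-2 + 125 + \frac{6}{5} \cdot 42\right) = 38750 + \left(-2 + 125 + \frac{252}{5}\right) = 38750 + \frac{867}{5} = \frac{194617}{5}$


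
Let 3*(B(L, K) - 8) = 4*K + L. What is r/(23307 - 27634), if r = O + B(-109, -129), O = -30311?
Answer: 91534/12981 ≈ 7.0514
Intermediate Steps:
B(L, K) = 8 + L/3 + 4*K/3 (B(L, K) = 8 + (4*K + L)/3 = 8 + (L + 4*K)/3 = 8 + (L/3 + 4*K/3) = 8 + L/3 + 4*K/3)
r = -91534/3 (r = -30311 + (8 + (⅓)*(-109) + (4/3)*(-129)) = -30311 + (8 - 109/3 - 172) = -30311 - 601/3 = -91534/3 ≈ -30511.)
r/(23307 - 27634) = -91534/(3*(23307 - 27634)) = -91534/3/(-4327) = -91534/3*(-1/4327) = 91534/12981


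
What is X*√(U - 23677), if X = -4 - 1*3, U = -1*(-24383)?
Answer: -7*√706 ≈ -185.99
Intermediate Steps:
U = 24383
X = -7 (X = -4 - 3 = -7)
X*√(U - 23677) = -7*√(24383 - 23677) = -7*√706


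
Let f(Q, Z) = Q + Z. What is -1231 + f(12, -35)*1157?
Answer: -27842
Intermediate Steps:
-1231 + f(12, -35)*1157 = -1231 + (12 - 35)*1157 = -1231 - 23*1157 = -1231 - 26611 = -27842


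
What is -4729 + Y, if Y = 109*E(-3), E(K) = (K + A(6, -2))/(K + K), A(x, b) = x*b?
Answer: -8913/2 ≈ -4456.5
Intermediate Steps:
A(x, b) = b*x
E(K) = (-12 + K)/(2*K) (E(K) = (K - 2*6)/(K + K) = (K - 12)/((2*K)) = (-12 + K)*(1/(2*K)) = (-12 + K)/(2*K))
Y = 545/2 (Y = 109*((½)*(-12 - 3)/(-3)) = 109*((½)*(-⅓)*(-15)) = 109*(5/2) = 545/2 ≈ 272.50)
-4729 + Y = -4729 + 545/2 = -8913/2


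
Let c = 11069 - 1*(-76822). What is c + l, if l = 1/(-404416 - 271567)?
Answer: 59412821852/675983 ≈ 87891.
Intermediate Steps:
l = -1/675983 (l = 1/(-675983) = -1/675983 ≈ -1.4793e-6)
c = 87891 (c = 11069 + 76822 = 87891)
c + l = 87891 - 1/675983 = 59412821852/675983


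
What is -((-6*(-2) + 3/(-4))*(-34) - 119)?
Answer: 1003/2 ≈ 501.50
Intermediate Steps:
-((-6*(-2) + 3/(-4))*(-34) - 119) = -((12 + 3*(-1/4))*(-34) - 119) = -((12 - 3/4)*(-34) - 119) = -((45/4)*(-34) - 119) = -(-765/2 - 119) = -1*(-1003/2) = 1003/2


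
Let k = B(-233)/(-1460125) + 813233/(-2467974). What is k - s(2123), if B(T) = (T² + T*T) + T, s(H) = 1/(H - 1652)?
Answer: -15307137095039/37717162284650 ≈ -0.40584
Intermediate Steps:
s(H) = 1/(-1652 + H)
B(T) = T + 2*T² (B(T) = (T² + T²) + T = 2*T² + T = T + 2*T²)
k = -290962895431/720710107350 (k = -233*(1 + 2*(-233))/(-1460125) + 813233/(-2467974) = -233*(1 - 466)*(-1/1460125) + 813233*(-1/2467974) = -233*(-465)*(-1/1460125) - 813233/2467974 = 108345*(-1/1460125) - 813233/2467974 = -21669/292025 - 813233/2467974 = -290962895431/720710107350 ≈ -0.40372)
k - s(2123) = -290962895431/720710107350 - 1/(-1652 + 2123) = -290962895431/720710107350 - 1/471 = -15307137095039/37717162284650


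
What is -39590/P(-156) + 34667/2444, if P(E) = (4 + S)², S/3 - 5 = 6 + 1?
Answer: -1032269/97760 ≈ -10.559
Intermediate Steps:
S = 36 (S = 15 + 3*(6 + 1) = 15 + 3*7 = 15 + 21 = 36)
P(E) = 1600 (P(E) = (4 + 36)² = 40² = 1600)
-39590/P(-156) + 34667/2444 = -39590/1600 + 34667/2444 = -39590*1/1600 + 34667*(1/2444) = -3959/160 + 34667/2444 = -1032269/97760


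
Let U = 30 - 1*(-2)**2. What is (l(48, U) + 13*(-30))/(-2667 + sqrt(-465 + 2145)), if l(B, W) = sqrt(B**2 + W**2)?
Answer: 49530/338629 - 254*sqrt(745)/338629 - 40*sqrt(3129)/7111209 + 520*sqrt(105)/2370403 ≈ 0.12773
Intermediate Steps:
U = 26 (U = 30 - 1*4 = 30 - 4 = 26)
(l(48, U) + 13*(-30))/(-2667 + sqrt(-465 + 2145)) = (sqrt(48**2 + 26**2) + 13*(-30))/(-2667 + sqrt(-465 + 2145)) = (sqrt(2304 + 676) - 390)/(-2667 + sqrt(1680)) = (sqrt(2980) - 390)/(-2667 + 4*sqrt(105)) = (2*sqrt(745) - 390)/(-2667 + 4*sqrt(105)) = (-390 + 2*sqrt(745))/(-2667 + 4*sqrt(105))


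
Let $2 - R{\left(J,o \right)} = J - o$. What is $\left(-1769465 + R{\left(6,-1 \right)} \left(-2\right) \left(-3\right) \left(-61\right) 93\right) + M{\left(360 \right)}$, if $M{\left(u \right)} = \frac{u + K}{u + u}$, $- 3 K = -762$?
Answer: $- \frac{575738693}{360} \approx -1.5993 \cdot 10^{6}$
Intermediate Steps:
$K = 254$ ($K = \left(- \frac{1}{3}\right) \left(-762\right) = 254$)
$R{\left(J,o \right)} = 2 + o - J$ ($R{\left(J,o \right)} = 2 - \left(J - o\right) = 2 + o - J$)
$M{\left(u \right)} = \frac{254 + u}{2 u}$ ($M{\left(u \right)} = \frac{u + 254}{u + u} = \frac{254 + u}{2 u}$)
$\left(-1769465 + R{\left(6,-1 \right)} \left(-2\right) \left(-3\right) \left(-61\right) 93\right) + M{\left(360 \right)} = \left(-1769465 + \left(2 - 1 - 6\right) \left(-2\right) \left(-3\right) \left(-61\right) 93\right) + \frac{254 + 360}{2 \cdot 360} = \left(-1769465 + \left(2 - 1 - 6\right) \left(-2\right) \left(-3\right) \left(-61\right) 93\right) + \frac{1}{2} \cdot \frac{1}{360} \cdot 614 = \left(-1769465 + \left(-5\right) \left(-2\right) \left(-3\right) \left(-61\right) 93\right) + \frac{307}{360} = \left(-1769465 + 10 \left(-3\right) \left(-61\right) 93\right) + \frac{307}{360} = \left(-1769465 + \left(-30\right) \left(-61\right) 93\right) + \frac{307}{360} = \left(-1769465 + 1830 \cdot 93\right) + \frac{307}{360} = \left(-1769465 + 170190\right) + \frac{307}{360} = -1599275 + \frac{307}{360} = - \frac{575738693}{360}$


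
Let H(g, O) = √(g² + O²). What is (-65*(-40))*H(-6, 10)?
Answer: 5200*√34 ≈ 30321.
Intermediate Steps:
H(g, O) = √(O² + g²)
(-65*(-40))*H(-6, 10) = (-65*(-40))*√(10² + (-6)²) = 2600*√(100 + 36) = 2600*√136 = 2600*(2*√34) = 5200*√34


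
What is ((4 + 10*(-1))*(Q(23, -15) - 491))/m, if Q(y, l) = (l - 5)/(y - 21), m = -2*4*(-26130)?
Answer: 501/34840 ≈ 0.014380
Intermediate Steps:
m = 209040 (m = -8*(-26130) = 209040)
Q(y, l) = (-5 + l)/(-21 + y)
((4 + 10*(-1))*(Q(23, -15) - 491))/m = ((4 + 10*(-1))*((-5 - 15)/(-21 + 23) - 491))/209040 = ((4 - 10)*(-20/2 - 491))*(1/209040) = -6*((1/2)*(-20) - 491)*(1/209040) = -6*(-10 - 491)*(1/209040) = -6*(-501)*(1/209040) = 3006*(1/209040) = 501/34840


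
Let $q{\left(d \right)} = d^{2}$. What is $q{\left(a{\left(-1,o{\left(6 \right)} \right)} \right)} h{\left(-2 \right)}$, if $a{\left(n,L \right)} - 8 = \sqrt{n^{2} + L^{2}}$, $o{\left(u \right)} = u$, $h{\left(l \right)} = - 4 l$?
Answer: $808 + 128 \sqrt{37} \approx 1586.6$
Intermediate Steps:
$a{\left(n,L \right)} = 8 + \sqrt{L^{2} + n^{2}}$ ($a{\left(n,L \right)} = 8 + \sqrt{n^{2} + L^{2}} = 8 + \sqrt{L^{2} + n^{2}}$)
$q{\left(a{\left(-1,o{\left(6 \right)} \right)} \right)} h{\left(-2 \right)} = \left(8 + \sqrt{6^{2} + \left(-1\right)^{2}}\right)^{2} \left(\left(-4\right) \left(-2\right)\right) = \left(8 + \sqrt{36 + 1}\right)^{2} \cdot 8 = \left(8 + \sqrt{37}\right)^{2} \cdot 8 = 8 \left(8 + \sqrt{37}\right)^{2}$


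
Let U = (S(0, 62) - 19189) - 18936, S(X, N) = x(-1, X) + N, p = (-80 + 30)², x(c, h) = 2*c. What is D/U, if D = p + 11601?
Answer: -14101/38065 ≈ -0.37045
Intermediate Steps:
p = 2500 (p = (-50)² = 2500)
S(X, N) = -2 + N (S(X, N) = 2*(-1) + N = -2 + N)
D = 14101 (D = 2500 + 11601 = 14101)
U = -38065 (U = ((-2 + 62) - 19189) - 18936 = (60 - 19189) - 18936 = -19129 - 18936 = -38065)
D/U = 14101/(-38065) = 14101*(-1/38065) = -14101/38065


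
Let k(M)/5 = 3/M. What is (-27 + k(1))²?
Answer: 144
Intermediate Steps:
k(M) = 15/M (k(M) = 5*(3/M) = 15/M)
(-27 + k(1))² = (-27 + 15/1)² = (-27 + 15*1)² = (-27 + 15)² = (-12)² = 144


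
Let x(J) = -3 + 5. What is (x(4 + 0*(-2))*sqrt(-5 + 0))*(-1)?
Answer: -2*I*sqrt(5) ≈ -4.4721*I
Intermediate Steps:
x(J) = 2
(x(4 + 0*(-2))*sqrt(-5 + 0))*(-1) = (2*sqrt(-5 + 0))*(-1) = (2*sqrt(-5))*(-1) = (2*(I*sqrt(5)))*(-1) = (2*I*sqrt(5))*(-1) = -2*I*sqrt(5)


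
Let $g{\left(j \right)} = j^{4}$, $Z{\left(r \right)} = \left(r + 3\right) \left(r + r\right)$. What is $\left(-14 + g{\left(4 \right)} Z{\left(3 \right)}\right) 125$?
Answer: $1150250$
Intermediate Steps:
$Z{\left(r \right)} = 2 r \left(3 + r\right)$ ($Z{\left(r \right)} = \left(3 + r\right) 2 r = 2 r \left(3 + r\right)$)
$\left(-14 + g{\left(4 \right)} Z{\left(3 \right)}\right) 125 = \left(-14 + 4^{4} \cdot 2 \cdot 3 \left(3 + 3\right)\right) 125 = \left(-14 + 256 \cdot 2 \cdot 3 \cdot 6\right) 125 = \left(-14 + 256 \cdot 36\right) 125 = \left(-14 + 9216\right) 125 = 9202 \cdot 125 = 1150250$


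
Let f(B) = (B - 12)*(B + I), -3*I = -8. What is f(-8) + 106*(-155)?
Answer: -48970/3 ≈ -16323.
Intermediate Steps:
I = 8/3 (I = -1/3*(-8) = 8/3 ≈ 2.6667)
f(B) = (-12 + B)*(8/3 + B) (f(B) = (B - 12)*(B + 8/3) = (-12 + B)*(8/3 + B))
f(-8) + 106*(-155) = (-32 + (-8)**2 - 28/3*(-8)) + 106*(-155) = (-32 + 64 + 224/3) - 16430 = 320/3 - 16430 = -48970/3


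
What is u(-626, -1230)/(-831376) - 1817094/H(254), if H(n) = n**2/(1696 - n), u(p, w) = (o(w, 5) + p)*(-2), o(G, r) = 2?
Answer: -2618284457613/64467613 ≈ -40614.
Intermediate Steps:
u(p, w) = -4 - 2*p (u(p, w) = (2 + p)*(-2) = -4 - 2*p)
u(-626, -1230)/(-831376) - 1817094/H(254) = (-4 - 2*(-626))/(-831376) - 1817094/((-1*254**2/(-1696 + 254))) = (-4 + 1252)*(-1/831376) - 1817094/((-1*64516/(-1442))) = 1248*(-1/831376) - 1817094/((-1*64516*(-1/1442))) = -6/3997 - 1817094/32258/721 = -6/3997 - 1817094*721/32258 = -6/3997 - 655062387/16129 = -2618284457613/64467613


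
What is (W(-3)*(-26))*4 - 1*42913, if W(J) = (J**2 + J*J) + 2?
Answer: -44993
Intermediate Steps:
W(J) = 2 + 2*J**2 (W(J) = (J**2 + J**2) + 2 = 2*J**2 + 2 = 2 + 2*J**2)
(W(-3)*(-26))*4 - 1*42913 = ((2 + 2*(-3)**2)*(-26))*4 - 1*42913 = ((2 + 2*9)*(-26))*4 - 42913 = ((2 + 18)*(-26))*4 - 42913 = (20*(-26))*4 - 42913 = -520*4 - 42913 = -2080 - 42913 = -44993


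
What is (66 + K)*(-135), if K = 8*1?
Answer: -9990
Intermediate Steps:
K = 8
(66 + K)*(-135) = (66 + 8)*(-135) = 74*(-135) = -9990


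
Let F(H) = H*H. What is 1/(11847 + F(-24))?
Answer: 1/12423 ≈ 8.0496e-5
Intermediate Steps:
F(H) = H²
1/(11847 + F(-24)) = 1/(11847 + (-24)²) = 1/(11847 + 576) = 1/12423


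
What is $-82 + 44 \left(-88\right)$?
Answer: $-3954$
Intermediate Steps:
$-82 + 44 \left(-88\right) = -82 - 3872 = -3954$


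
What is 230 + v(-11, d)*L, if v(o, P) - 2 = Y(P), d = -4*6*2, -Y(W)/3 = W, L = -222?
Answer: -32182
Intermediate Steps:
Y(W) = -3*W
d = -48 (d = -24*2 = -48)
v(o, P) = 2 - 3*P
230 + v(-11, d)*L = 230 + (2 - 3*(-48))*(-222) = 230 + (2 + 144)*(-222) = 230 + 146*(-222) = 230 - 32412 = -32182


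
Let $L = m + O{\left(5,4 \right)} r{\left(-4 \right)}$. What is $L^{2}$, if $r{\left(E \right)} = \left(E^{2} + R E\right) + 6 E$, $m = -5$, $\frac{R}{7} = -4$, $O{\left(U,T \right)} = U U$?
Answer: $6734025$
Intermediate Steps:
$O{\left(U,T \right)} = U^{2}$
$R = -28$ ($R = 7 \left(-4\right) = -28$)
$r{\left(E \right)} = E^{2} - 22 E$ ($r{\left(E \right)} = \left(E^{2} - 28 E\right) + 6 E = E^{2} - 22 E$)
$L = 2595$ ($L = -5 + 5^{2} \left(- 4 \left(-22 - 4\right)\right) = -5 + 25 \left(\left(-4\right) \left(-26\right)\right) = -5 + 25 \cdot 104 = -5 + 2600 = 2595$)
$L^{2} = 2595^{2} = 6734025$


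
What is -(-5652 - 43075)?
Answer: 48727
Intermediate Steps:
-(-5652 - 43075) = -1*(-48727) = 48727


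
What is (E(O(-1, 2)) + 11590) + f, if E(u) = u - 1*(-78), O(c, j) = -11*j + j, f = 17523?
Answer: 29171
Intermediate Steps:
O(c, j) = -10*j
E(u) = 78 + u (E(u) = u + 78 = 78 + u)
(E(O(-1, 2)) + 11590) + f = ((78 - 10*2) + 11590) + 17523 = ((78 - 20) + 11590) + 17523 = (58 + 11590) + 17523 = 11648 + 17523 = 29171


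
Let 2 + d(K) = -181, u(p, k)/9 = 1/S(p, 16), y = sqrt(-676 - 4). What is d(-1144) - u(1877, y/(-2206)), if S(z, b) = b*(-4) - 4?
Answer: -12435/68 ≈ -182.87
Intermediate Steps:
y = 2*I*sqrt(170) (y = sqrt(-680) = 2*I*sqrt(170) ≈ 26.077*I)
S(z, b) = -4 - 4*b (S(z, b) = -4*b - 4 = -4 - 4*b)
u(p, k) = -9/68 (u(p, k) = 9/(-4 - 4*16) = 9/(-4 - 64) = 9/(-68) = 9*(-1/68) = -9/68)
d(K) = -183 (d(K) = -2 - 181 = -183)
d(-1144) - u(1877, y/(-2206)) = -183 - 1*(-9/68) = -183 + 9/68 = -12435/68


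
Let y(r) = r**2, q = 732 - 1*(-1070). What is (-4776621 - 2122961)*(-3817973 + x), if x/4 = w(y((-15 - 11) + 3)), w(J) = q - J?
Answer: 26307285115742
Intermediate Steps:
q = 1802 (q = 732 + 1070 = 1802)
w(J) = 1802 - J
x = 5092 (x = 4*(1802 - ((-15 - 11) + 3)**2) = 4*(1802 - (-26 + 3)**2) = 4*(1802 - 1*(-23)**2) = 4*(1802 - 1*529) = 4*(1802 - 529) = 4*1273 = 5092)
(-4776621 - 2122961)*(-3817973 + x) = (-4776621 - 2122961)*(-3817973 + 5092) = -6899582*(-3812881) = 26307285115742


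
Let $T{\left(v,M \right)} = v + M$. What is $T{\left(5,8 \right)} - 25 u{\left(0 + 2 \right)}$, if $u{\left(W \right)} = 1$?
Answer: $-12$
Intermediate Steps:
$T{\left(v,M \right)} = M + v$
$T{\left(5,8 \right)} - 25 u{\left(0 + 2 \right)} = \left(8 + 5\right) - 25 = 13 - 25 = -12$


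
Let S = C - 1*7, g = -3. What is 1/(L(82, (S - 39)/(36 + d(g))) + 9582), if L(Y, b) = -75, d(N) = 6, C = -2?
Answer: 1/9507 ≈ 0.00010519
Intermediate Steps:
S = -9 (S = -2 - 1*7 = -2 - 7 = -9)
1/(L(82, (S - 39)/(36 + d(g))) + 9582) = 1/(-75 + 9582) = 1/9507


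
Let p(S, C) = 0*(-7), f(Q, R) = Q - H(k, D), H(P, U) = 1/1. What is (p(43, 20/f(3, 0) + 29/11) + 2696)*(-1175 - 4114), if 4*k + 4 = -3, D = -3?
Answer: -14259144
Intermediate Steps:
k = -7/4 (k = -1 + (1/4)*(-3) = -1 - 3/4 = -7/4 ≈ -1.7500)
H(P, U) = 1
f(Q, R) = -1 + Q (f(Q, R) = Q - 1*1 = Q - 1 = -1 + Q)
p(S, C) = 0
(p(43, 20/f(3, 0) + 29/11) + 2696)*(-1175 - 4114) = (0 + 2696)*(-1175 - 4114) = 2696*(-5289) = -14259144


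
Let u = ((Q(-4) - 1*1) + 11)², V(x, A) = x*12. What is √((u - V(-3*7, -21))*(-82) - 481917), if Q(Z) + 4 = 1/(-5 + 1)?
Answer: I*√8084674/4 ≈ 710.84*I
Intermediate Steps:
V(x, A) = 12*x
Q(Z) = -17/4 (Q(Z) = -4 + 1/(-5 + 1) = -4 + 1/(-4) = -4 - ¼ = -17/4)
u = 529/16 (u = ((-17/4 - 1*1) + 11)² = ((-17/4 - 1) + 11)² = (-21/4 + 11)² = (23/4)² = 529/16 ≈ 33.063)
√((u - V(-3*7, -21))*(-82) - 481917) = √((529/16 - 12*(-3*7))*(-82) - 481917) = √((529/16 - 12*(-21))*(-82) - 481917) = √((529/16 - 1*(-252))*(-82) - 481917) = √((529/16 + 252)*(-82) - 481917) = √((4561/16)*(-82) - 481917) = √(-187001/8 - 481917) = √(-4042337/8) = I*√8084674/4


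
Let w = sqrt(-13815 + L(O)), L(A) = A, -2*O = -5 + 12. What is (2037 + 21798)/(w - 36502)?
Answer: -116003356/177654643 - 1589*I*sqrt(55274)/177654643 ≈ -0.65297 - 0.0021028*I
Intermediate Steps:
O = -7/2 (O = -(-5 + 12)/2 = -1/2*7 = -7/2 ≈ -3.5000)
w = I*sqrt(55274)/2 (w = sqrt(-13815 - 7/2) = sqrt(-27637/2) = I*sqrt(55274)/2 ≈ 117.55*I)
(2037 + 21798)/(w - 36502) = (2037 + 21798)/(I*sqrt(55274)/2 - 36502) = 23835/(-36502 + I*sqrt(55274)/2)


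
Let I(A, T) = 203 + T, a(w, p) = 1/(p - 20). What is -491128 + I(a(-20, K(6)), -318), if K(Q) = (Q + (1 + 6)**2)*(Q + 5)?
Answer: -491243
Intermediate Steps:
K(Q) = (5 + Q)*(49 + Q) (K(Q) = (Q + 7**2)*(5 + Q) = (Q + 49)*(5 + Q) = (49 + Q)*(5 + Q) = (5 + Q)*(49 + Q))
a(w, p) = 1/(-20 + p)
-491128 + I(a(-20, K(6)), -318) = -491128 + (203 - 318) = -491128 - 115 = -491243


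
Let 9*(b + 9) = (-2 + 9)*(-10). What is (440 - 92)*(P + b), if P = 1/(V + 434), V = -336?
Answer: -857762/147 ≈ -5835.1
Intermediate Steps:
P = 1/98 (P = 1/(-336 + 434) = 1/98 ≈ 0.010204)
b = -151/9 (b = -9 + ((-2 + 9)*(-10))/9 = -9 + (7*(-10))/9 = -9 + (⅑)*(-70) = -9 - 70/9 = -151/9 ≈ -16.778)
(440 - 92)*(P + b) = (440 - 92)*(1/98 - 151/9) = 348*(-14789/882) = -857762/147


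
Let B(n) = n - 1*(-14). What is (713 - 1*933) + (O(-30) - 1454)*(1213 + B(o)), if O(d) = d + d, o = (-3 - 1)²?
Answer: -1882122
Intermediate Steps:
o = 16 (o = (-4)² = 16)
O(d) = 2*d
B(n) = 14 + n (B(n) = n + 14 = 14 + n)
(713 - 1*933) + (O(-30) - 1454)*(1213 + B(o)) = (713 - 1*933) + (2*(-30) - 1454)*(1213 + (14 + 16)) = (713 - 933) + (-60 - 1454)*(1213 + 30) = -220 - 1514*1243 = -220 - 1881902 = -1882122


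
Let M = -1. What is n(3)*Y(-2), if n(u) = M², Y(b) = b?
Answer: -2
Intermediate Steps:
n(u) = 1 (n(u) = (-1)² = 1)
n(3)*Y(-2) = 1*(-2) = -2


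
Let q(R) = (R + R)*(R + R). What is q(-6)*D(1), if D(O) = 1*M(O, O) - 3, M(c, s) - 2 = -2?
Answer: -432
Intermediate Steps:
q(R) = 4*R² (q(R) = (2*R)*(2*R) = 4*R²)
M(c, s) = 0 (M(c, s) = 2 - 2 = 0)
D(O) = -3 (D(O) = 1*0 - 3 = 0 - 3 = -3)
q(-6)*D(1) = (4*(-6)²)*(-3) = (4*36)*(-3) = 144*(-3) = -432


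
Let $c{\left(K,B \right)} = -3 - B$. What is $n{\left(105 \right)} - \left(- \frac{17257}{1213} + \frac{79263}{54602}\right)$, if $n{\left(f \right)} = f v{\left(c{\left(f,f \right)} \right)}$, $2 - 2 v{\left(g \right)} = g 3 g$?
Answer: $- \frac{121666097235655}{66232226} \approx -1.837 \cdot 10^{6}$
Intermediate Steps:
$v{\left(g \right)} = 1 - \frac{3 g^{2}}{2}$ ($v{\left(g \right)} = 1 - \frac{g 3 g}{2} = 1 - \frac{3 g g}{2} = 1 - \frac{3 g^{2}}{2}$)
$n{\left(f \right)} = f \left(1 - \frac{3 \left(-3 - f\right)^{2}}{2}\right)$
$n{\left(105 \right)} - \left(- \frac{17257}{1213} + \frac{79263}{54602}\right) = \left(105 - \frac{315 \left(3 + 105\right)^{2}}{2}\right) - \left(- \frac{17257}{1213} + \frac{79263}{54602}\right) = \left(105 - \frac{315 \cdot 108^{2}}{2}\right) - - \frac{846120695}{66232226} = \left(105 - \frac{315}{2} \cdot 11664\right) + \left(- \frac{79263}{54602} + \frac{17257}{1213}\right) = \left(105 - 1837080\right) + \frac{846120695}{66232226} = -1836975 + \frac{846120695}{66232226} = - \frac{121666097235655}{66232226}$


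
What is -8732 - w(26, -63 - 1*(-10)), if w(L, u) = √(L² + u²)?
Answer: -8732 - √3485 ≈ -8791.0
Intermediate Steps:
-8732 - w(26, -63 - 1*(-10)) = -8732 - √(26² + (-63 - 1*(-10))²) = -8732 - √(676 + (-63 + 10)²) = -8732 - √(676 + (-53)²) = -8732 - √(676 + 2809) = -8732 - √3485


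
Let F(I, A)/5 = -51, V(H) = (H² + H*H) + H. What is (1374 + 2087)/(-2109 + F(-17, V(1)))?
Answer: -3461/2364 ≈ -1.4640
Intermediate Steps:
V(H) = H + 2*H² (V(H) = (H² + H²) + H = 2*H² + H = H + 2*H²)
F(I, A) = -255 (F(I, A) = 5*(-51) = -255)
(1374 + 2087)/(-2109 + F(-17, V(1))) = (1374 + 2087)/(-2109 - 255) = 3461/(-2364) = 3461*(-1/2364) = -3461/2364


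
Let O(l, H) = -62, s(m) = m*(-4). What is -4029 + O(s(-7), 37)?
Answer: -4091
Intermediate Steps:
s(m) = -4*m
-4029 + O(s(-7), 37) = -4029 - 62 = -4091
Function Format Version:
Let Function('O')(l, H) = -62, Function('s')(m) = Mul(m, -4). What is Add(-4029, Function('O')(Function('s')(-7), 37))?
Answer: -4091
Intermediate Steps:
Function('s')(m) = Mul(-4, m)
Add(-4029, Function('O')(Function('s')(-7), 37)) = Add(-4029, -62) = -4091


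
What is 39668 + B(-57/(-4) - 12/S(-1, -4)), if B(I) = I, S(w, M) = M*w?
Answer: 158717/4 ≈ 39679.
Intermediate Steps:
39668 + B(-57/(-4) - 12/S(-1, -4)) = 39668 + (-57/(-4) - 12/((-4*(-1)))) = 39668 + (-57*(-¼) - 12/4) = 39668 + (57/4 - 12*¼) = 39668 + (57/4 - 3) = 39668 + 45/4 = 158717/4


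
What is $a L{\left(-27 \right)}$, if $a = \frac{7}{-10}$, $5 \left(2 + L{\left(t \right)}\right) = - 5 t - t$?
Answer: $- \frac{532}{25} \approx -21.28$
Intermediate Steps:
$L{\left(t \right)} = -2 - \frac{6 t}{5}$ ($L{\left(t \right)} = -2 + \frac{- 5 t - t}{5} = -2 + \frac{\left(-6\right) t}{5} = -2 - \frac{6 t}{5}$)
$a = - \frac{7}{10}$ ($a = 7 \left(- \frac{1}{10}\right) = - \frac{7}{10} \approx -0.7$)
$a L{\left(-27 \right)} = - \frac{7 \left(-2 - - \frac{162}{5}\right)}{10} = - \frac{7 \left(-2 + \frac{162}{5}\right)}{10} = \left(- \frac{7}{10}\right) \frac{152}{5} = - \frac{532}{25}$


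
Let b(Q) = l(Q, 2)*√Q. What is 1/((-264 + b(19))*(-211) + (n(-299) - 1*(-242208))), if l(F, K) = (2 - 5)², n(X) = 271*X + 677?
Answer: 72520/15754611927 + 211*√19/5251537309 ≈ 4.7782e-6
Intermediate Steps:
n(X) = 677 + 271*X
l(F, K) = 9 (l(F, K) = (-3)² = 9)
b(Q) = 9*√Q
1/((-264 + b(19))*(-211) + (n(-299) - 1*(-242208))) = 1/((-264 + 9*√19)*(-211) + ((677 + 271*(-299)) - 1*(-242208))) = 1/((55704 - 1899*√19) + ((677 - 81029) + 242208)) = 1/((55704 - 1899*√19) + (-80352 + 242208)) = 1/((55704 - 1899*√19) + 161856) = 1/(217560 - 1899*√19)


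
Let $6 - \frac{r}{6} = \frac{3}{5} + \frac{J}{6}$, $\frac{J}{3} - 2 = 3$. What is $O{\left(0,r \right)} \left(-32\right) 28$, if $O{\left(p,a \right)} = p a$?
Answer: $0$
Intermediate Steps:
$J = 15$ ($J = 6 + 3 \cdot 3 = 6 + 9 = 15$)
$r = \frac{87}{5}$ ($r = 36 - 6 \left(\frac{3}{5} + \frac{15}{6}\right) = 36 - 6 \left(3 \cdot \frac{1}{5} + 15 \cdot \frac{1}{6}\right) = 36 - 6 \left(\frac{3}{5} + \frac{5}{2}\right) = 36 - \frac{93}{5} = \frac{87}{5} \approx 17.4$)
$O{\left(p,a \right)} = a p$
$O{\left(0,r \right)} \left(-32\right) 28 = \frac{87}{5} \cdot 0 \left(-32\right) 28 = 0 \left(-32\right) 28 = 0 \cdot 28 = 0$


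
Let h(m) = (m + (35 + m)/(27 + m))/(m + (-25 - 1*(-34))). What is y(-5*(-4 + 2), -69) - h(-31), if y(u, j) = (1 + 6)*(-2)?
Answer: -170/11 ≈ -15.455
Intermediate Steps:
y(u, j) = -14 (y(u, j) = 7*(-2) = -14)
h(m) = (m + (35 + m)/(27 + m))/(9 + m) (h(m) = (m + (35 + m)/(27 + m))/(m + (-25 + 34)) = (m + (35 + m)/(27 + m))/(m + 9) = (m + (35 + m)/(27 + m))/(9 + m))
y(-5*(-4 + 2), -69) - h(-31) = -14 - (35 + (-31)² + 28*(-31))/(243 + (-31)² + 36*(-31)) = -14 - (35 + 961 - 868)/(243 + 961 - 1116) = -14 - 128/88 = -14 - 1*16/11 = -14 - 16/11 = -170/11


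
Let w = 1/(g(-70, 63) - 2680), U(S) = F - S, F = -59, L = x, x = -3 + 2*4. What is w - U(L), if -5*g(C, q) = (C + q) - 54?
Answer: 853691/13339 ≈ 64.000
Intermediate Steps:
g(C, q) = 54/5 - C/5 - q/5 (g(C, q) = -((C + q) - 54)/5 = -(-54 + C + q)/5 = 54/5 - C/5 - q/5)
x = 5 (x = -3 + 8 = 5)
L = 5
U(S) = -59 - S
w = -5/13339 (w = 1/((54/5 - 1/5*(-70) - 1/5*63) - 2680) = 1/((54/5 + 14 - 63/5) - 2680) = 1/(61/5 - 2680) = 1/(-13339/5) = -5/13339 ≈ -0.00037484)
w - U(L) = -5/13339 - (-59 - 1*5) = -5/13339 - (-59 - 5) = -5/13339 - 1*(-64) = -5/13339 + 64 = 853691/13339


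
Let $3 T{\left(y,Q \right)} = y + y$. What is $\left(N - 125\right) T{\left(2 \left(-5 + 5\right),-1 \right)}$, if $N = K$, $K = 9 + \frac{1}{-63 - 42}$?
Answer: $0$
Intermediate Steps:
$T{\left(y,Q \right)} = \frac{2 y}{3}$ ($T{\left(y,Q \right)} = \frac{y + y}{3} = \frac{2 y}{3}$)
$K = \frac{944}{105}$ ($K = 9 + \frac{1}{-105} = 9 - \frac{1}{105} = \frac{944}{105} \approx 8.9905$)
$N = \frac{944}{105} \approx 8.9905$
$\left(N - 125\right) T{\left(2 \left(-5 + 5\right),-1 \right)} = \left(\frac{944}{105} - 125\right) \frac{2 \cdot 2 \left(-5 + 5\right)}{3} = - \frac{12181 \frac{2 \cdot 2 \cdot 0}{3}}{105} = - \frac{12181 \cdot \frac{2}{3} \cdot 0}{105} = \left(- \frac{12181}{105}\right) 0 = 0$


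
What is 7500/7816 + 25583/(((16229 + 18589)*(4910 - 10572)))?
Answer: 184793301659/192605307132 ≈ 0.95944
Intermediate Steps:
7500/7816 + 25583/(((16229 + 18589)*(4910 - 10572))) = 7500*(1/7816) + 25583/((34818*(-5662))) = 1875/1954 + 25583/(-197139516) = 1875/1954 + 25583*(-1/197139516) = 1875/1954 - 25583/197139516 = 184793301659/192605307132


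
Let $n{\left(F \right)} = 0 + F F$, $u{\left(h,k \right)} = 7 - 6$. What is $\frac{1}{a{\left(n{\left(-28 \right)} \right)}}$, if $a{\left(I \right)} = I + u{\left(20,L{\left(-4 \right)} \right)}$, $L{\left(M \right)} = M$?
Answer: $\frac{1}{785} \approx 0.0012739$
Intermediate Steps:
$u{\left(h,k \right)} = 1$
$n{\left(F \right)} = F^{2}$ ($n{\left(F \right)} = 0 + F^{2} = F^{2}$)
$a{\left(I \right)} = 1 + I$ ($a{\left(I \right)} = I + 1 = 1 + I$)
$\frac{1}{a{\left(n{\left(-28 \right)} \right)}} = \frac{1}{1 + \left(-28\right)^{2}} = \frac{1}{1 + 784} = \frac{1}{785}$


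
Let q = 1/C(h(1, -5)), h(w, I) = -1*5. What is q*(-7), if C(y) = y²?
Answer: -7/25 ≈ -0.28000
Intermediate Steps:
h(w, I) = -5
q = 1/25 (q = 1/((-5)²) = 1/25 ≈ 0.040000)
q*(-7) = (1/25)*(-7) = -7/25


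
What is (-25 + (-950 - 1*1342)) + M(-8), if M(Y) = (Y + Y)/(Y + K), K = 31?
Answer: -53307/23 ≈ -2317.7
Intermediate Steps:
M(Y) = 2*Y/(31 + Y) (M(Y) = (Y + Y)/(Y + 31) = (2*Y)/(31 + Y) = 2*Y/(31 + Y))
(-25 + (-950 - 1*1342)) + M(-8) = (-25 + (-950 - 1*1342)) + 2*(-8)/(31 - 8) = (-25 + (-950 - 1342)) + 2*(-8)/23 = (-25 - 2292) + 2*(-8)*(1/23) = -2317 - 16/23 = -53307/23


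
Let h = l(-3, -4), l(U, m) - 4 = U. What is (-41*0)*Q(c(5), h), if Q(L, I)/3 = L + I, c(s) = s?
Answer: 0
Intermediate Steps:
l(U, m) = 4 + U
h = 1 (h = 4 - 3 = 1)
Q(L, I) = 3*I + 3*L (Q(L, I) = 3*(L + I) = 3*(I + L) = 3*I + 3*L)
(-41*0)*Q(c(5), h) = (-41*0)*(3*1 + 3*5) = 0*(3 + 15) = 0*18 = 0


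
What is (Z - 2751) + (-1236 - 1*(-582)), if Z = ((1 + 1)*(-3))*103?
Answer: -4023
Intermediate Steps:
Z = -618 (Z = (2*(-3))*103 = -6*103 = -618)
(Z - 2751) + (-1236 - 1*(-582)) = (-618 - 2751) + (-1236 - 1*(-582)) = -3369 + (-1236 + 582) = -3369 - 654 = -4023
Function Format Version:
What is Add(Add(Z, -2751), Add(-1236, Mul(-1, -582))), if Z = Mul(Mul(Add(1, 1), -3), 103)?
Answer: -4023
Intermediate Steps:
Z = -618 (Z = Mul(Mul(2, -3), 103) = Mul(-6, 103) = -618)
Add(Add(Z, -2751), Add(-1236, Mul(-1, -582))) = Add(Add(-618, -2751), Add(-1236, Mul(-1, -582))) = Add(-3369, Add(-1236, 582)) = Add(-3369, -654) = -4023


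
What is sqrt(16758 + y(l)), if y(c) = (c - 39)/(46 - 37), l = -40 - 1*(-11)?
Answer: sqrt(150754)/3 ≈ 129.42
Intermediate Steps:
l = -29 (l = -40 + 11 = -29)
y(c) = -13/3 + c/9 (y(c) = (-39 + c)/9 = (-39 + c)*(1/9) = -13/3 + c/9)
sqrt(16758 + y(l)) = sqrt(16758 + (-13/3 + (1/9)*(-29))) = sqrt(16758 + (-13/3 - 29/9)) = sqrt(16758 - 68/9) = sqrt(150754/9) = sqrt(150754)/3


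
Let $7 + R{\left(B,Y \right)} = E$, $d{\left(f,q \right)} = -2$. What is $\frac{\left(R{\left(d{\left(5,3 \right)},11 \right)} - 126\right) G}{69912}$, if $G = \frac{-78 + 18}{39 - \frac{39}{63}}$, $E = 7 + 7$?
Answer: $\frac{4165}{1565252} \approx 0.0026609$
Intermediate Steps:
$E = 14$
$R{\left(B,Y \right)} = 7$ ($R{\left(B,Y \right)} = -7 + 14 = 7$)
$G = - \frac{630}{403}$ ($G = - \frac{60}{39 - \frac{13}{21}} = - \frac{60}{\frac{806}{21}} = \left(-60\right) \frac{21}{806} = - \frac{630}{403} \approx -1.5633$)
$\frac{\left(R{\left(d{\left(5,3 \right)},11 \right)} - 126\right) G}{69912} = \frac{\left(7 - 126\right) \left(- \frac{630}{403}\right)}{69912} = \left(-119\right) \left(- \frac{630}{403}\right) \frac{1}{69912} = \frac{74970}{403} \cdot \frac{1}{69912} = \frac{4165}{1565252}$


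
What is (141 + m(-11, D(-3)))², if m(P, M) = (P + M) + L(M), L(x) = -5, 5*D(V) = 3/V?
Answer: 389376/25 ≈ 15575.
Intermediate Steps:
D(V) = 3/(5*V) (D(V) = (3/V)/5 = 3/(5*V))
m(P, M) = -5 + M + P (m(P, M) = (P + M) - 5 = (M + P) - 5 = -5 + M + P)
(141 + m(-11, D(-3)))² = (141 + (-5 + (⅗)/(-3) - 11))² = (141 + (-5 + (⅗)*(-⅓) - 11))² = (141 + (-5 - ⅕ - 11))² = (141 - 81/5)² = (624/5)² = 389376/25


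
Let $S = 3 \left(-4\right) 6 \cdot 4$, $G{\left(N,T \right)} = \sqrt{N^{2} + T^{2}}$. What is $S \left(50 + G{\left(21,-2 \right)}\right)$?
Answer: $-14400 - 288 \sqrt{445} \approx -20475.0$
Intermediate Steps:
$S = -288$ ($S = \left(-12\right) 6 \cdot 4 = \left(-72\right) 4 = -288$)
$S \left(50 + G{\left(21,-2 \right)}\right) = - 288 \left(50 + \sqrt{21^{2} + \left(-2\right)^{2}}\right) = - 288 \left(50 + \sqrt{441 + 4}\right) = - 288 \left(50 + \sqrt{445}\right) = -14400 - 288 \sqrt{445}$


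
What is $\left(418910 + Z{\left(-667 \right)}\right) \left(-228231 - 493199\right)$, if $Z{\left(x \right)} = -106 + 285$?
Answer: $-302343377270$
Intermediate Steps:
$Z{\left(x \right)} = 179$
$\left(418910 + Z{\left(-667 \right)}\right) \left(-228231 - 493199\right) = \left(418910 + 179\right) \left(-228231 - 493199\right) = 419089 \left(-721430\right) = -302343377270$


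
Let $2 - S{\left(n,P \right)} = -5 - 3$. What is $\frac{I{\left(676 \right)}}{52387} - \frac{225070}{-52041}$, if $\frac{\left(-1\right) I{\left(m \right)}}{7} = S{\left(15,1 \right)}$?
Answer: $\frac{11787099220}{2726271867} \approx 4.3235$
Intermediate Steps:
$S{\left(n,P \right)} = 10$ ($S{\left(n,P \right)} = 2 - \left(-5 - 3\right) = 2 - -8 = 2 + 8 = 10$)
$I{\left(m \right)} = -70$ ($I{\left(m \right)} = \left(-7\right) 10 = -70$)
$\frac{I{\left(676 \right)}}{52387} - \frac{225070}{-52041} = - \frac{70}{52387} - \frac{225070}{-52041} = \left(-70\right) \frac{1}{52387} - - \frac{225070}{52041} = - \frac{70}{52387} + \frac{225070}{52041} = \frac{11787099220}{2726271867}$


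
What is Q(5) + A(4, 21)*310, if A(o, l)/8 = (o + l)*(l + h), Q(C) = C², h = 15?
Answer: 2232025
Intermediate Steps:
A(o, l) = 8*(15 + l)*(l + o) (A(o, l) = 8*((o + l)*(l + 15)) = 8*((l + o)*(15 + l)) = 8*((15 + l)*(l + o)) = 8*(15 + l)*(l + o))
Q(5) + A(4, 21)*310 = 5² + (8*21² + 120*21 + 120*4 + 8*21*4)*310 = 25 + (8*441 + 2520 + 480 + 672)*310 = 25 + (3528 + 2520 + 480 + 672)*310 = 25 + 7200*310 = 25 + 2232000 = 2232025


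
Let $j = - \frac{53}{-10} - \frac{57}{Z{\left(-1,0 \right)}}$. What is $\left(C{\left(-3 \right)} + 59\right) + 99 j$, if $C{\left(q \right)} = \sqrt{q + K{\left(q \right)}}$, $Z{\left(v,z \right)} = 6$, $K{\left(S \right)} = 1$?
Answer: $- \frac{1784}{5} + i \sqrt{2} \approx -356.8 + 1.4142 i$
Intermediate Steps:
$j = - \frac{21}{5}$ ($j = - \frac{53}{-10} - \frac{57}{6} = \left(-53\right) \left(- \frac{1}{10}\right) - \frac{19}{2} = \frac{53}{10} - \frac{19}{2} = - \frac{21}{5} \approx -4.2$)
$C{\left(q \right)} = \sqrt{1 + q}$ ($C{\left(q \right)} = \sqrt{q + 1} = \sqrt{1 + q}$)
$\left(C{\left(-3 \right)} + 59\right) + 99 j = \left(\sqrt{1 - 3} + 59\right) + 99 \left(- \frac{21}{5}\right) = \left(\sqrt{-2} + 59\right) - \frac{2079}{5} = \left(i \sqrt{2} + 59\right) - \frac{2079}{5} = \left(59 + i \sqrt{2}\right) - \frac{2079}{5} = - \frac{1784}{5} + i \sqrt{2}$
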